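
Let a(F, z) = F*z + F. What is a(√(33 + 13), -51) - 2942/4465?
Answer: -2942/4465 - 50*√46 ≈ -339.78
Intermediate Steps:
a(F, z) = F + F*z
a(√(33 + 13), -51) - 2942/4465 = √(33 + 13)*(1 - 51) - 2942/4465 = √46*(-50) - 2942*1/4465 = -50*√46 - 2942/4465 = -2942/4465 - 50*√46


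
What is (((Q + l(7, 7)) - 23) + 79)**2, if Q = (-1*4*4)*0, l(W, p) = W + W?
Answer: 4900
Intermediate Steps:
l(W, p) = 2*W
Q = 0 (Q = -4*4*0 = -16*0 = 0)
(((Q + l(7, 7)) - 23) + 79)**2 = (((0 + 2*7) - 23) + 79)**2 = (((0 + 14) - 23) + 79)**2 = ((14 - 23) + 79)**2 = (-9 + 79)**2 = 70**2 = 4900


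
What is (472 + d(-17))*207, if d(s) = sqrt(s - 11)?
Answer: 97704 + 414*I*sqrt(7) ≈ 97704.0 + 1095.3*I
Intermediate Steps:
d(s) = sqrt(-11 + s)
(472 + d(-17))*207 = (472 + sqrt(-11 - 17))*207 = (472 + sqrt(-28))*207 = (472 + 2*I*sqrt(7))*207 = 97704 + 414*I*sqrt(7)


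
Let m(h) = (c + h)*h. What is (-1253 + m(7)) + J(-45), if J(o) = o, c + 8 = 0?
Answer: -1305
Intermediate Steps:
c = -8 (c = -8 + 0 = -8)
m(h) = h*(-8 + h) (m(h) = (-8 + h)*h = h*(-8 + h))
(-1253 + m(7)) + J(-45) = (-1253 + 7*(-8 + 7)) - 45 = (-1253 + 7*(-1)) - 45 = (-1253 - 7) - 45 = -1260 - 45 = -1305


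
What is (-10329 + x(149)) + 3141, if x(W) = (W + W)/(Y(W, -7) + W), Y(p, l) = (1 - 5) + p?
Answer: -1056487/147 ≈ -7187.0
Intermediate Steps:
Y(p, l) = -4 + p
x(W) = 2*W/(-4 + 2*W) (x(W) = (W + W)/((-4 + W) + W) = (2*W)/(-4 + 2*W) = 2*W/(-4 + 2*W))
(-10329 + x(149)) + 3141 = (-10329 + 149/(-2 + 149)) + 3141 = (-10329 + 149/147) + 3141 = -1518214/147 + 3141 = -1056487/147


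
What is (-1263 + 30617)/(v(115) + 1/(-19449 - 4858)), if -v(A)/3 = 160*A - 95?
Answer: -356753839/667409453 ≈ -0.53454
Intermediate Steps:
v(A) = 285 - 480*A (v(A) = -3*(160*A - 95) = -3*(-95 + 160*A) = 285 - 480*A)
(-1263 + 30617)/(v(115) + 1/(-19449 - 4858)) = (-1263 + 30617)/((285 - 480*115) + 1/(-19449 - 4858)) = 29354/((285 - 55200) + 1/(-24307)) = 29354/(-54915 - 1/24307) = 29354/(-1334818906/24307) = 29354*(-24307/1334818906) = -356753839/667409453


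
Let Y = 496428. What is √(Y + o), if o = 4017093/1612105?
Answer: √1290164533087389465/1612105 ≈ 704.58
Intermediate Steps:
o = 4017093/1612105 (o = 4017093*(1/1612105) = 4017093/1612105 ≈ 2.4918)
√(Y + o) = √(496428 + 4017093/1612105) = √(800298078033/1612105) = √1290164533087389465/1612105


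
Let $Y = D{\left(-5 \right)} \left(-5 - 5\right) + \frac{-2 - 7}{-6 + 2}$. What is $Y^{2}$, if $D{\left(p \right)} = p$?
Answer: $\frac{43681}{16} \approx 2730.1$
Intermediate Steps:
$Y = \frac{209}{4}$ ($Y = - 5 \left(-5 - 5\right) + \frac{-2 - 7}{-6 + 2} = - 5 \left(-5 - 5\right) - \frac{9}{-4} = \left(-5\right) \left(-10\right) - - \frac{9}{4} = 50 + \frac{9}{4} = \frac{209}{4} \approx 52.25$)
$Y^{2} = \left(\frac{209}{4}\right)^{2} = \frac{43681}{16}$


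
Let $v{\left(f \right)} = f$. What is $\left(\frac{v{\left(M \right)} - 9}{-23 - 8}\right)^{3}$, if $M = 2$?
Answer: $\frac{343}{29791} \approx 0.011514$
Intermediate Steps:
$\left(\frac{v{\left(M \right)} - 9}{-23 - 8}\right)^{3} = \left(\frac{2 - 9}{-23 - 8}\right)^{3} = \left(- \frac{7}{-31}\right)^{3} = \left(\left(-7\right) \left(- \frac{1}{31}\right)\right)^{3} = \left(\frac{7}{31}\right)^{3} = \frac{343}{29791}$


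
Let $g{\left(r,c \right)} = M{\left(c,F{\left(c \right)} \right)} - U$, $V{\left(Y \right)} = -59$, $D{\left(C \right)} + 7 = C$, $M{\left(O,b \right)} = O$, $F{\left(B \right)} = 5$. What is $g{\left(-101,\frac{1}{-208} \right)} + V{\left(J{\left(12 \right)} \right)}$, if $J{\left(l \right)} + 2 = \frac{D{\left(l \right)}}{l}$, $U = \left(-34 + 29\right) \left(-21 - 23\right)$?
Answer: $- \frac{58033}{208} \approx -279.0$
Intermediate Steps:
$D{\left(C \right)} = -7 + C$
$U = 220$ ($U = \left(-5\right) \left(-44\right) = 220$)
$J{\left(l \right)} = -2 + \frac{-7 + l}{l}$
$g{\left(r,c \right)} = -220 + c$ ($g{\left(r,c \right)} = c - 220 = -220 + c$)
$g{\left(-101,\frac{1}{-208} \right)} + V{\left(J{\left(12 \right)} \right)} = \left(-220 + \frac{1}{-208}\right) - 59 = \left(-220 - \frac{1}{208}\right) - 59 = - \frac{45761}{208} - 59 = - \frac{58033}{208}$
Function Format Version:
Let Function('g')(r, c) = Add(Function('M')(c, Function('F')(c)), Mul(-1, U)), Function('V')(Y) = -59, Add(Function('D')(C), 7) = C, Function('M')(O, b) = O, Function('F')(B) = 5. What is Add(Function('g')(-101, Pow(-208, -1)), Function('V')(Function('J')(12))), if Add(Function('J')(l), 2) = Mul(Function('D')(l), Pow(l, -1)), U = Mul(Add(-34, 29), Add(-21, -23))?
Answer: Rational(-58033, 208) ≈ -279.00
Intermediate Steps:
Function('D')(C) = Add(-7, C)
U = 220 (U = Mul(-5, -44) = 220)
Function('J')(l) = Add(-2, Mul(Pow(l, -1), Add(-7, l))) (Function('J')(l) = Add(-2, Mul(Add(-7, l), Pow(l, -1))) = Add(-2, Mul(Pow(l, -1), Add(-7, l))))
Function('g')(r, c) = Add(-220, c) (Function('g')(r, c) = Add(c, Mul(-1, 220)) = Add(c, -220) = Add(-220, c))
Add(Function('g')(-101, Pow(-208, -1)), Function('V')(Function('J')(12))) = Add(Add(-220, Pow(-208, -1)), -59) = Add(Add(-220, Rational(-1, 208)), -59) = Add(Rational(-45761, 208), -59) = Rational(-58033, 208)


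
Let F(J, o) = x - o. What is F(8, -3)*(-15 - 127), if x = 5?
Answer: -1136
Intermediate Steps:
F(J, o) = 5 - o
F(8, -3)*(-15 - 127) = (5 - 1*(-3))*(-15 - 127) = (5 + 3)*(-142) = 8*(-142) = -1136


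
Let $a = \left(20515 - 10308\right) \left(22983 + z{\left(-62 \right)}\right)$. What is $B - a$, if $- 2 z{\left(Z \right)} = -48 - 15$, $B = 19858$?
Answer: $- \frac{469778287}{2} \approx -2.3489 \cdot 10^{8}$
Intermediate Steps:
$z{\left(Z \right)} = \frac{63}{2}$ ($z{\left(Z \right)} = - \frac{-48 - 15}{2} = \left(- \frac{1}{2}\right) \left(-63\right) = \frac{63}{2}$)
$a = \frac{469818003}{2}$ ($a = \left(20515 - 10308\right) \left(22983 + \frac{63}{2}\right) = 10207 \cdot \frac{46029}{2} = \frac{469818003}{2} \approx 2.3491 \cdot 10^{8}$)
$B - a = 19858 - \frac{469818003}{2} = - \frac{469778287}{2}$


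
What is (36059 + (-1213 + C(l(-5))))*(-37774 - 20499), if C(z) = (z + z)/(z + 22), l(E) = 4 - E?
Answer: -62949058612/31 ≈ -2.0306e+9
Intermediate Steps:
C(z) = 2*z/(22 + z) (C(z) = (2*z)/(22 + z) = 2*z/(22 + z))
(36059 + (-1213 + C(l(-5))))*(-37774 - 20499) = (36059 + (-1213 + 2*(4 - 1*(-5))/(22 + (4 - 1*(-5)))))*(-37774 - 20499) = (36059 + (-1213 + 2*(4 + 5)/(22 + (4 + 5))))*(-58273) = (36059 + (-1213 + 2*9/(22 + 9)))*(-58273) = (36059 + (-1213 + 2*9/31))*(-58273) = (36059 + (-1213 + 2*9*(1/31)))*(-58273) = (36059 + (-1213 + 18/31))*(-58273) = (36059 - 37585/31)*(-58273) = (1080244/31)*(-58273) = -62949058612/31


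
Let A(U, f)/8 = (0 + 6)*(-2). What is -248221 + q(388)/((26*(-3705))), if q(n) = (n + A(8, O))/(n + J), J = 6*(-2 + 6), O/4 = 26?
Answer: -2462846279863/9921990 ≈ -2.4822e+5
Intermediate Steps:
O = 104 (O = 4*26 = 104)
A(U, f) = -96 (A(U, f) = 8*((0 + 6)*(-2)) = 8*(6*(-2)) = 8*(-12) = -96)
J = 24 (J = 6*4 = 24)
q(n) = (-96 + n)/(24 + n) (q(n) = (n - 96)/(n + 24) = (-96 + n)/(24 + n))
-248221 + q(388)/((26*(-3705))) = -248221 + ((-96 + 388)/(24 + 388))/((26*(-3705))) = -248221 + (292/412)/(-96330) = -248221 + ((1/412)*292)*(-1/96330) = -248221 + (73/103)*(-1/96330) = -248221 - 73/9921990 = -2462846279863/9921990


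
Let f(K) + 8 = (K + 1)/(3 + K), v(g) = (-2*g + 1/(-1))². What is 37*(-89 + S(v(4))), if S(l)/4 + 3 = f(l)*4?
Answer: -165797/21 ≈ -7895.1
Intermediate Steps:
v(g) = (-1 - 2*g)² (v(g) = (-2*g - 1)² = (-1 - 2*g)²)
f(K) = -8 + (1 + K)/(3 + K) (f(K) = -8 + (K + 1)/(3 + K) = -8 + (1 + K)/(3 + K))
S(l) = -12 + 16*(-23 - 7*l)/(3 + l) (S(l) = -12 + 4*(((-23 - 7*l)/(3 + l))*4) = -12 + 4*(4*(-23 - 7*l)/(3 + l)) = -12 + 16*(-23 - 7*l)/(3 + l))
37*(-89 + S(v(4))) = 37*(-89 + 4*(-101 - 31*(1 + 2*4)²)/(3 + (1 + 2*4)²)) = 37*(-89 + 4*(-101 - 31*(1 + 8)²)/(3 + (1 + 8)²)) = 37*(-89 + 4*(-101 - 31*9²)/(3 + 9²)) = 37*(-89 + 4*(-101 - 31*81)/(3 + 81)) = 37*(-89 + 4*(-101 - 2511)/84) = 37*(-89 + 4*(1/84)*(-2612)) = 37*(-89 - 2612/21) = 37*(-4481/21) = -165797/21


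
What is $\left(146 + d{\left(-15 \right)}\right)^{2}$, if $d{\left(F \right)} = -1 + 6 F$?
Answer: $3025$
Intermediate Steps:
$\left(146 + d{\left(-15 \right)}\right)^{2} = \left(146 + \left(-1 + 6 \left(-15\right)\right)\right)^{2} = \left(146 - 91\right)^{2} = 55^{2} = 3025$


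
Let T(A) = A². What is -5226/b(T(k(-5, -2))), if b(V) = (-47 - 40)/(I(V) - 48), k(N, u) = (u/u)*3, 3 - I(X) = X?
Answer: -94068/29 ≈ -3243.7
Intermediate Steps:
I(X) = 3 - X
k(N, u) = 3 (k(N, u) = 1*3 = 3)
b(V) = -87/(-45 - V) (b(V) = (-47 - 40)/((3 - V) - 48) = -87/(-45 - V))
-5226/b(T(k(-5, -2))) = -5226/(87/(45 + 3²)) = -5226/(87/(45 + 9)) = -5226/(87/54) = -5226/(87*(1/54)) = -5226/29/18 = -5226*18/29 = -94068/29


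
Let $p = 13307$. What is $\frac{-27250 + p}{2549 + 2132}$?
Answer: $- \frac{13943}{4681} \approx -2.9786$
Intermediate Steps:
$\frac{-27250 + p}{2549 + 2132} = \frac{-27250 + 13307}{2549 + 2132} = - \frac{13943}{4681}$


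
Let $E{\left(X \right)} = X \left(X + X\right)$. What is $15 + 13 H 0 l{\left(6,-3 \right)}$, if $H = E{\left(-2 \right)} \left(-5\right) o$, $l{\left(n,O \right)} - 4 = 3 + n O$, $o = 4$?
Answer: $15$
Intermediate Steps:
$E{\left(X \right)} = 2 X^{2}$ ($E{\left(X \right)} = X 2 X = 2 X^{2}$)
$l{\left(n,O \right)} = 7 + O n$ ($l{\left(n,O \right)} = 4 + \left(3 + n O\right) = 4 + \left(3 + O n\right) = 7 + O n$)
$H = -160$ ($H = 2 \left(-2\right)^{2} \left(-5\right) 4 = 2 \cdot 4 \left(-5\right) 4 = 8 \left(-5\right) 4 = \left(-40\right) 4 = -160$)
$15 + 13 H 0 l{\left(6,-3 \right)} = 15 + 13 \left(-160\right) 0 \left(7 - 18\right) = 15 + 13 \cdot 0 \left(7 - 18\right) = 15 + 13 \cdot 0 \left(-11\right) = 15 + 13 \cdot 0 = 15 + 0 = 15$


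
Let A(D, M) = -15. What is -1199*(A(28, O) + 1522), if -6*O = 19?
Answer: -1806893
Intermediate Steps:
O = -19/6 (O = -⅙*19 = -19/6 ≈ -3.1667)
-1199*(A(28, O) + 1522) = -1199*(-15 + 1522) = -1199*1507 = -1806893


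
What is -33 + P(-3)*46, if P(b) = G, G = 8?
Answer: 335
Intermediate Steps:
P(b) = 8
-33 + P(-3)*46 = -33 + 8*46 = -33 + 368 = 335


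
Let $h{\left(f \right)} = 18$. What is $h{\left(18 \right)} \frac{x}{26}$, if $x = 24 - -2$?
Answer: $18$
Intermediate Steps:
$x = 26$ ($x = 24 + 2 = 26$)
$h{\left(18 \right)} \frac{x}{26} = 18 \cdot \frac{26}{26} = 18 \cdot 26 \cdot \frac{1}{26} = 18 \cdot 1 = 18$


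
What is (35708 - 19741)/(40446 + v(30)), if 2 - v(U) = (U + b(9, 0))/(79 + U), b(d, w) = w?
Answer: 1740403/4408802 ≈ 0.39476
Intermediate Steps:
v(U) = 2 - U/(79 + U) (v(U) = 2 - (U + 0)/(79 + U) = 2 - U/(79 + U))
(35708 - 19741)/(40446 + v(30)) = (35708 - 19741)/(40446 + (158 + 30)/(79 + 30)) = 15967/(40446 + 188/109) = 15967/(4408802/109) = 15967*(109/4408802) = 1740403/4408802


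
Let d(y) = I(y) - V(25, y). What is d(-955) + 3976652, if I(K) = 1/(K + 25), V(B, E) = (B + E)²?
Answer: 2893929359/930 ≈ 3.1118e+6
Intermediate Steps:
I(K) = 1/(25 + K)
d(y) = 1/(25 + y) - (25 + y)²
d(-955) + 3976652 = (1 - (25 - 955)³)/(25 - 955) + 3976652 = (1 - 1*(-930)³)/(-930) + 3976652 = -(1 - 1*(-804357000))/930 + 3976652 = -(1 + 804357000)/930 + 3976652 = -1/930*804357001 + 3976652 = -804357001/930 + 3976652 = 2893929359/930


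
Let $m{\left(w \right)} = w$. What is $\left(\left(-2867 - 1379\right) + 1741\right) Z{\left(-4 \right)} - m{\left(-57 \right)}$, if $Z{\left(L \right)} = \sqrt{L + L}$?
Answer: $57 - 5010 i \sqrt{2} \approx 57.0 - 7085.2 i$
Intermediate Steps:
$Z{\left(L \right)} = \sqrt{2} \sqrt{L}$ ($Z{\left(L \right)} = \sqrt{2 L} = \sqrt{2} \sqrt{L}$)
$\left(\left(-2867 - 1379\right) + 1741\right) Z{\left(-4 \right)} - m{\left(-57 \right)} = \left(\left(-2867 - 1379\right) + 1741\right) \sqrt{2} \sqrt{-4} - -57 = \left(-4246 + 1741\right) \sqrt{2} \cdot 2 i + 57 = - 2505 \cdot 2 i \sqrt{2} + 57 = - 5010 i \sqrt{2} + 57 = 57 - 5010 i \sqrt{2}$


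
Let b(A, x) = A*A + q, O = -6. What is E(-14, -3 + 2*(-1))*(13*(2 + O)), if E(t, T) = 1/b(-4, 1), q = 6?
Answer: -26/11 ≈ -2.3636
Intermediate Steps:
b(A, x) = 6 + A² (b(A, x) = A*A + 6 = A² + 6 = 6 + A²)
E(t, T) = 1/22 (E(t, T) = 1/(6 + (-4)²) = 1/(6 + 16) = 1/22)
E(-14, -3 + 2*(-1))*(13*(2 + O)) = (13*(2 - 6))/22 = (13*(-4))/22 = (1/22)*(-52) = -26/11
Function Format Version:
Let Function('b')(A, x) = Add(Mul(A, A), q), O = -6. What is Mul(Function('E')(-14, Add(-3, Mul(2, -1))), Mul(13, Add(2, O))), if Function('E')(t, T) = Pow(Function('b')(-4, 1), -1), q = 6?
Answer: Rational(-26, 11) ≈ -2.3636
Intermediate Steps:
Function('b')(A, x) = Add(6, Pow(A, 2)) (Function('b')(A, x) = Add(Mul(A, A), 6) = Add(Pow(A, 2), 6) = Add(6, Pow(A, 2)))
Function('E')(t, T) = Rational(1, 22) (Function('E')(t, T) = Pow(Add(6, Pow(-4, 2)), -1) = Pow(Add(6, 16), -1) = Pow(22, -1) = Rational(1, 22))
Mul(Function('E')(-14, Add(-3, Mul(2, -1))), Mul(13, Add(2, O))) = Mul(Rational(1, 22), Mul(13, Add(2, -6))) = Mul(Rational(1, 22), Mul(13, -4)) = Mul(Rational(1, 22), -52) = Rational(-26, 11)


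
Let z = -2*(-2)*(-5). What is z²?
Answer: 400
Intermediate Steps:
z = -20 (z = 4*(-5) = -20)
z² = (-20)² = 400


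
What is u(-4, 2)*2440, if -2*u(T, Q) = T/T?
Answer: -1220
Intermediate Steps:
u(T, Q) = -½ (u(T, Q) = -T/(2*T) = -½*1 = -½)
u(-4, 2)*2440 = -½*2440 = -1220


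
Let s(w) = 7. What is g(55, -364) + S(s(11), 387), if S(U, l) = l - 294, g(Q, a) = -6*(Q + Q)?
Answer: -567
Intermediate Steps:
g(Q, a) = -12*Q
S(U, l) = -294 + l
g(55, -364) + S(s(11), 387) = -12*55 + (-294 + 387) = -660 + 93 = -567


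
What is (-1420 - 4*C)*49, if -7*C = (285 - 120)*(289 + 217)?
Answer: 2268140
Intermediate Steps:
C = -83490/7 (C = -(285 - 120)*(289 + 217)/7 = -165*506/7 = -⅐*83490 = -83490/7 ≈ -11927.)
(-1420 - 4*C)*49 = (-1420 - 4*(-83490/7))*49 = (-1420 + 333960/7)*49 = (324020/7)*49 = 2268140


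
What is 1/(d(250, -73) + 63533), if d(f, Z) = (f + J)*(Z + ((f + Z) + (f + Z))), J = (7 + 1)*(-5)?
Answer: 1/122543 ≈ 8.1604e-6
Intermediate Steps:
J = -40 (J = 8*(-5) = -40)
d(f, Z) = (-40 + f)*(2*f + 3*Z) (d(f, Z) = (f - 40)*(Z + ((f + Z) + (f + Z))) = (-40 + f)*(Z + ((Z + f) + (Z + f))) = (-40 + f)*(Z + (2*Z + 2*f)) = (-40 + f)*(2*f + 3*Z))
1/(d(250, -73) + 63533) = 1/((-120*(-73) - 80*250 + 2*250² + 3*(-73)*250) + 63533) = 1/((8760 - 20000 + 2*62500 - 54750) + 63533) = 1/((8760 - 20000 + 125000 - 54750) + 63533) = 1/(59010 + 63533) = 1/122543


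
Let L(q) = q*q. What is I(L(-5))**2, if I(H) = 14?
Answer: 196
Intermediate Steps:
L(q) = q**2
I(L(-5))**2 = 14**2 = 196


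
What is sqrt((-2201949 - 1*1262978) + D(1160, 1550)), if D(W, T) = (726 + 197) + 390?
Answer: 21*I*sqrt(7854) ≈ 1861.1*I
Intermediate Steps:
D(W, T) = 1313 (D(W, T) = 923 + 390 = 1313)
sqrt((-2201949 - 1*1262978) + D(1160, 1550)) = sqrt((-2201949 - 1*1262978) + 1313) = sqrt((-2201949 - 1262978) + 1313) = sqrt(-3464927 + 1313) = sqrt(-3463614) = 21*I*sqrt(7854)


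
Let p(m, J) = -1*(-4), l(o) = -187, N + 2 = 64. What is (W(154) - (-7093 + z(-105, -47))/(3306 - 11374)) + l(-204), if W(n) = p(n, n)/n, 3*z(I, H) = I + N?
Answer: -175053391/931854 ≈ -187.85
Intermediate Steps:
N = 62 (N = -2 + 64 = 62)
z(I, H) = 62/3 + I/3 (z(I, H) = (I + 62)/3 = (62 + I)/3 = 62/3 + I/3)
p(m, J) = 4
W(n) = 4/n
(W(154) - (-7093 + z(-105, -47))/(3306 - 11374)) + l(-204) = (4/154 - (-7093 + (62/3 + (⅓)*(-105)))/(3306 - 11374)) - 187 = (4*(1/154) - (-7093 + (62/3 - 35))/(-8068)) - 187 = (2/77 - (-7093 - 43/3)*(-1)/8068) - 187 = (2/77 - (-21322)*(-1)/(3*8068)) - 187 = (2/77 - 1*10661/12102) - 187 = (2/77 - 10661/12102) - 187 = -796693/931854 - 187 = -175053391/931854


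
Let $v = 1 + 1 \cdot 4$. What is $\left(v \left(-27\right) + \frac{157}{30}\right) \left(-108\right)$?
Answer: $\frac{70074}{5} \approx 14015.0$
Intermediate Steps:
$v = 5$ ($v = 1 + 4 = 5$)
$\left(v \left(-27\right) + \frac{157}{30}\right) \left(-108\right) = \left(5 \left(-27\right) + \frac{157}{30}\right) \left(-108\right) = \left(-135 + 157 \cdot \frac{1}{30}\right) \left(-108\right) = \left(-135 + \frac{157}{30}\right) \left(-108\right) = \left(- \frac{3893}{30}\right) \left(-108\right) = \frac{70074}{5}$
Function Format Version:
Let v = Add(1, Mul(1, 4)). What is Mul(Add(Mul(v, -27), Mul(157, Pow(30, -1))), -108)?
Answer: Rational(70074, 5) ≈ 14015.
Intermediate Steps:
v = 5 (v = Add(1, 4) = 5)
Mul(Add(Mul(v, -27), Mul(157, Pow(30, -1))), -108) = Mul(Add(Mul(5, -27), Mul(157, Pow(30, -1))), -108) = Mul(Add(-135, Mul(157, Rational(1, 30))), -108) = Mul(Add(-135, Rational(157, 30)), -108) = Mul(Rational(-3893, 30), -108) = Rational(70074, 5)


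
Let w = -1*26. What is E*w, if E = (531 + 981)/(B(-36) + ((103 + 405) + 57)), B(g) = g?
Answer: -39312/529 ≈ -74.314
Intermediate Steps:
w = -26
E = 1512/529 (E = (531 + 981)/(-36 + ((103 + 405) + 57)) = 1512/(-36 + (508 + 57)) = 1512/(-36 + 565) = 1512/529 ≈ 2.8582)
E*w = (1512/529)*(-26) = -39312/529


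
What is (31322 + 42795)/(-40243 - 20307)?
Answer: -74117/60550 ≈ -1.2241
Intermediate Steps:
(31322 + 42795)/(-40243 - 20307) = 74117/(-60550) = 74117*(-1/60550) = -74117/60550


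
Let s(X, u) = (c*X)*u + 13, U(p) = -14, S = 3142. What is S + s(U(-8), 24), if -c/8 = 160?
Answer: 433235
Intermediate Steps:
c = -1280 (c = -8*160 = -1280)
s(X, u) = 13 - 1280*X*u (s(X, u) = (-1280*X)*u + 13 = -1280*X*u + 13 = 13 - 1280*X*u)
S + s(U(-8), 24) = 3142 + (13 - 1280*(-14)*24) = 3142 + (13 + 430080) = 3142 + 430093 = 433235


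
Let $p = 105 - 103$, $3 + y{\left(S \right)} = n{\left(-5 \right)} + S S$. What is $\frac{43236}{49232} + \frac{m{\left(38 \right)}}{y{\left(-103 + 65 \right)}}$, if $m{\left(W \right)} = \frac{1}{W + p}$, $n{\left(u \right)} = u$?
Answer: $\frac{155220317}{176742880} \approx 0.87823$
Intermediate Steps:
$y{\left(S \right)} = -8 + S^{2}$ ($y{\left(S \right)} = -3 + \left(-5 + S S\right) = -3 + \left(-5 + S^{2}\right) = -8 + S^{2}$)
$p = 2$ ($p = 105 - 103 = 2$)
$m{\left(W \right)} = \frac{1}{2 + W}$ ($m{\left(W \right)} = \frac{1}{W + 2} = \frac{1}{2 + W}$)
$\frac{43236}{49232} + \frac{m{\left(38 \right)}}{y{\left(-103 + 65 \right)}} = \frac{43236}{49232} + \frac{1}{\left(2 + 38\right) \left(-8 + \left(-103 + 65\right)^{2}\right)} = 43236 \cdot \frac{1}{49232} + \frac{1}{40 \left(-8 + \left(-38\right)^{2}\right)} = \frac{10809}{12308} + \frac{1}{40 \left(-8 + 1444\right)} = \frac{10809}{12308} + \frac{1}{40 \cdot 1436} = \frac{10809}{12308} + \frac{1}{40} \cdot \frac{1}{1436} = \frac{10809}{12308} + \frac{1}{57440} = \frac{155220317}{176742880}$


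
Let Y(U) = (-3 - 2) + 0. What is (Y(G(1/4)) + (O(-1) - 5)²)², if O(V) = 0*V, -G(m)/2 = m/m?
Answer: 400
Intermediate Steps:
G(m) = -2 (G(m) = -2*m/m = -2*1 = -2)
Y(U) = -5 (Y(U) = -5 + 0 = -5)
O(V) = 0
(Y(G(1/4)) + (O(-1) - 5)²)² = (-5 + (0 - 5)²)² = (-5 + (-5)²)² = (-5 + 25)² = 20² = 400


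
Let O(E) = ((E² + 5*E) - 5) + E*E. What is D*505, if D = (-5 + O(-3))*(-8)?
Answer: 28280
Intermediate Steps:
O(E) = -5 + 2*E² + 5*E (O(E) = (-5 + E² + 5*E) + E² = -5 + 2*E² + 5*E)
D = 56 (D = (-5 + (-5 + 2*(-3)² + 5*(-3)))*(-8) = (-5 + (-5 + 2*9 - 15))*(-8) = (-5 + (-5 + 18 - 15))*(-8) = (-5 - 2)*(-8) = -7*(-8) = 56)
D*505 = 56*505 = 28280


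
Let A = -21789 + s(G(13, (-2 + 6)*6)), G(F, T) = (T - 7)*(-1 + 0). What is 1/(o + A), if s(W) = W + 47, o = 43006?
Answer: 1/21247 ≈ 4.7065e-5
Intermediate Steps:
G(F, T) = 7 - T (G(F, T) = (-7 + T)*(-1) = 7 - T)
s(W) = 47 + W
A = -21759 (A = -21789 + (47 + (7 - (-2 + 6)*6)) = -21789 + (47 + (7 - 4*6)) = -21789 + (47 + (7 - 1*24)) = -21789 + (47 + (7 - 24)) = -21789 + (47 - 17) = -21789 + 30 = -21759)
1/(o + A) = 1/(43006 - 21759) = 1/21247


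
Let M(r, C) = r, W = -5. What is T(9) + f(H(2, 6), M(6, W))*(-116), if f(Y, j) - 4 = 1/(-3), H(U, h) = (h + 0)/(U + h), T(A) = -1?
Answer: -1279/3 ≈ -426.33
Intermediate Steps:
H(U, h) = h/(U + h)
f(Y, j) = 11/3 (f(Y, j) = 4 + 1/(-3) = 4 - ⅓ = 11/3)
T(9) + f(H(2, 6), M(6, W))*(-116) = -1 + (11/3)*(-116) = -1 - 1276/3 = -1279/3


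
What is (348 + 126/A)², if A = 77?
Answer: 14791716/121 ≈ 1.2225e+5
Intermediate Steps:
(348 + 126/A)² = (348 + 126/77)² = (348 + 126*(1/77))² = (348 + 18/11)² = (3846/11)² = 14791716/121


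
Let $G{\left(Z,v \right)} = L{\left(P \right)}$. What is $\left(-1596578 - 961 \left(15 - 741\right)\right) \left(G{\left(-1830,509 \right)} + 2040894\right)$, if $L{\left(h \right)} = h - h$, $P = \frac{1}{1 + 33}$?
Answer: $-1834543289448$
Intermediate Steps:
$P = \frac{1}{34} \approx 0.029412$
$L{\left(h \right)} = 0$
$G{\left(Z,v \right)} = 0$
$\left(-1596578 - 961 \left(15 - 741\right)\right) \left(G{\left(-1830,509 \right)} + 2040894\right) = \left(-1596578 - 961 \left(15 - 741\right)\right) \left(0 + 2040894\right) = \left(-1596578 - -697686\right) 2040894 = \left(-1596578 + 697686\right) 2040894 = \left(-898892\right) 2040894 = -1834543289448$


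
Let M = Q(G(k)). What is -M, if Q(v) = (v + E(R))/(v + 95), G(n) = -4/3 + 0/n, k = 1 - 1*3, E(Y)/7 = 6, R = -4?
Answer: -122/281 ≈ -0.43416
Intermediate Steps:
E(Y) = 42 (E(Y) = 7*6 = 42)
k = -2 (k = 1 - 3 = -2)
G(n) = -4/3 (G(n) = -4*⅓ + 0 = -4/3 + 0 = -4/3)
Q(v) = (42 + v)/(95 + v) (Q(v) = (v + 42)/(v + 95) = (42 + v)/(95 + v))
M = 122/281 (M = (42 - 4/3)/(95 - 4/3) = (122/3)/(281/3) = (3/281)*(122/3) = 122/281 ≈ 0.43416)
-M = -1*122/281 = -122/281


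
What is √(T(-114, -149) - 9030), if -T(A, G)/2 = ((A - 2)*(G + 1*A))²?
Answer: I*√1861485158 ≈ 43145.0*I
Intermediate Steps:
T(A, G) = -2*(-2 + A)²*(A + G)² (T(A, G) = -2*(A - 2)²*(G + 1*A)² = -2*(-2 + A)²*(G + A)² = -2*(-2 + A)²*(A + G)²)
√(T(-114, -149) - 9030) = √(-2*(-2 - 114)²*(-114 - 149)² - 9030) = √(-2*(-116)²*(-263)² - 9030) = √(-2*13456*69169 - 9030) = √(-1861476128 - 9030) = √(-1861485158) = I*√1861485158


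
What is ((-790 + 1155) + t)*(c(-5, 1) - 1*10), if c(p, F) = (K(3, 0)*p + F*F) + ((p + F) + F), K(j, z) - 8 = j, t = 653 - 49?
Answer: -64923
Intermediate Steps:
t = 604
K(j, z) = 8 + j
c(p, F) = F**2 + 2*F + 12*p (c(p, F) = ((8 + 3)*p + F*F) + ((p + F) + F) = (11*p + F**2) + ((F + p) + F) = (F**2 + 11*p) + (p + 2*F) = F**2 + 2*F + 12*p)
((-790 + 1155) + t)*(c(-5, 1) - 1*10) = ((-790 + 1155) + 604)*((1**2 + 2*1 + 12*(-5)) - 1*10) = (365 + 604)*((1 + 2 - 60) - 10) = 969*(-57 - 10) = 969*(-67) = -64923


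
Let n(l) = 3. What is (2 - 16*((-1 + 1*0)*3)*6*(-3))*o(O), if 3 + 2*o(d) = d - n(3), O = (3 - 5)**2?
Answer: 862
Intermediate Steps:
O = 4 (O = (-2)**2 = 4)
o(d) = -3 + d/2 (o(d) = -3/2 + (d - 1*3)/2 = -3/2 + (d - 3)/2 = -3/2 + (-3 + d)/2 = -3/2 + (-3/2 + d/2) = -3 + d/2)
(2 - 16*((-1 + 1*0)*3)*6*(-3))*o(O) = (2 - 16*((-1 + 1*0)*3)*6*(-3))*(-3 + (1/2)*4) = (2 - 16*((-1 + 0)*3)*6*(-3))*(-3 + 2) = (2 - 16*-1*3*6*(-3))*(-1) = (2 - 16*(-3*6)*(-3))*(-1) = (2 - (-288)*(-3))*(-1) = (2 - 16*54)*(-1) = (2 - 864)*(-1) = -862*(-1) = 862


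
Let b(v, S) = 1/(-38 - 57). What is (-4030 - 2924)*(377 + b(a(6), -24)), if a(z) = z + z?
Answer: -13107924/5 ≈ -2.6216e+6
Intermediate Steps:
a(z) = 2*z
b(v, S) = -1/95 (b(v, S) = 1/(-95) = -1/95)
(-4030 - 2924)*(377 + b(a(6), -24)) = (-4030 - 2924)*(377 - 1/95) = -6954*35814/95 = -13107924/5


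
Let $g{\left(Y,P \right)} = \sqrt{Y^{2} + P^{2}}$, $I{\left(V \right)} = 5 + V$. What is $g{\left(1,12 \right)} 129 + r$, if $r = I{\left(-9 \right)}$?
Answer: $-4 + 129 \sqrt{145} \approx 1549.4$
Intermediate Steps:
$r = -4$ ($r = 5 - 9 = -4$)
$g{\left(Y,P \right)} = \sqrt{P^{2} + Y^{2}}$
$g{\left(1,12 \right)} 129 + r = \sqrt{12^{2} + 1^{2}} \cdot 129 - 4 = \sqrt{144 + 1} \cdot 129 - 4 = \sqrt{145} \cdot 129 - 4 = 129 \sqrt{145} - 4 = -4 + 129 \sqrt{145}$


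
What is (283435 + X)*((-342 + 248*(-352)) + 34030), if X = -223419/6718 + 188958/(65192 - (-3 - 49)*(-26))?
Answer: -9696170927881201/638210 ≈ -1.5193e+10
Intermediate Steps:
X = -154686299/5105680 (X = -223419*1/6718 + 188958/(65192 - (-52)*(-26)) = -223419/6718 + 188958/(65192 - 1*1352) = -223419/6718 + 188958/(65192 - 1352) = -223419/6718 + 188958/63840 = -223419/6718 + 188958*(1/63840) = -223419/6718 + 4499/1520 = -154686299/5105680 ≈ -30.297)
(283435 + X)*((-342 + 248*(-352)) + 34030) = (283435 - 154686299/5105680)*((-342 + 248*(-352)) + 34030) = 1446973724501*((-342 - 87296) + 34030)/5105680 = 1446973724501*(-87638 + 34030)/5105680 = (1446973724501/5105680)*(-53608) = -9696170927881201/638210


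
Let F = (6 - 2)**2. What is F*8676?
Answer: 138816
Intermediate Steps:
F = 16 (F = 4**2 = 16)
F*8676 = 16*8676 = 138816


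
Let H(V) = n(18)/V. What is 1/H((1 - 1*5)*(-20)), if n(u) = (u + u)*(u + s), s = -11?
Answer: 20/63 ≈ 0.31746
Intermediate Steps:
n(u) = 2*u*(-11 + u) (n(u) = (u + u)*(u - 11) = (2*u)*(-11 + u) = 2*u*(-11 + u))
H(V) = 252/V (H(V) = (2*18*(-11 + 18))/V = (2*18*7)/V = 252/V)
1/H((1 - 1*5)*(-20)) = 1/(252/(((1 - 1*5)*(-20)))) = 1/(252/(((1 - 5)*(-20)))) = 1/(252/((-4*(-20)))) = 1/(252/80) = 1/(252*(1/80)) = 1/(63/20) = 20/63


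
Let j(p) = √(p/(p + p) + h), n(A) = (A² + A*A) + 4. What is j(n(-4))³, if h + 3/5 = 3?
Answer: 29*√290/100 ≈ 4.9385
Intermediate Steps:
n(A) = 4 + 2*A² (n(A) = (A² + A²) + 4 = 2*A² + 4 = 4 + 2*A²)
h = 12/5 (h = -⅗ + 3 = 12/5 ≈ 2.4000)
j(p) = √290/10 (j(p) = √(p/(p + p) + 12/5) = √(p/((2*p)) + 12/5) = √((1/(2*p))*p + 12/5) = √(½ + 12/5) = √(29/10) = √290/10)
j(n(-4))³ = (√290/10)³ = 29*√290/100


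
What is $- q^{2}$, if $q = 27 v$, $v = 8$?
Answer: $-46656$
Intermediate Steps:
$q = 216$ ($q = 27 \cdot 8 = 216$)
$- q^{2} = - 216^{2} = \left(-1\right) 46656 = -46656$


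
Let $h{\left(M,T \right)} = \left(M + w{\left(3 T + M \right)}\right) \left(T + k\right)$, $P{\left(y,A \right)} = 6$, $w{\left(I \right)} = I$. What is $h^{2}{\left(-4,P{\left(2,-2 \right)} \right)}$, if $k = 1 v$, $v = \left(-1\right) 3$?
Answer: $900$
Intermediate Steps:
$v = -3$
$k = -3$ ($k = 1 \left(-3\right) = -3$)
$h{\left(M,T \right)} = \left(-3 + T\right) \left(2 M + 3 T\right)$ ($h{\left(M,T \right)} = \left(M + \left(3 T + M\right)\right) \left(T - 3\right) = \left(M + \left(M + 3 T\right)\right) \left(-3 + T\right) = \left(2 M + 3 T\right) \left(-3 + T\right) = \left(-3 + T\right) \left(2 M + 3 T\right)$)
$h^{2}{\left(-4,P{\left(2,-2 \right)} \right)} = \left(\left(-9\right) 6 - -24 - 24 + 6 \left(-4 + 3 \cdot 6\right)\right)^{2} = \left(-54 + 24 - 24 + 6 \left(-4 + 18\right)\right)^{2} = \left(-54 + 24 - 24 + 6 \cdot 14\right)^{2} = \left(-54 + 24 - 24 + 84\right)^{2} = 30^{2} = 900$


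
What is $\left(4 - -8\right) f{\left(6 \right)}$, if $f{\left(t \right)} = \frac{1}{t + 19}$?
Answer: $\frac{12}{25} \approx 0.48$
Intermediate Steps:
$f{\left(t \right)} = \frac{1}{19 + t}$
$\left(4 - -8\right) f{\left(6 \right)} = \frac{4 - -8}{19 + 6} = \frac{4 + 8}{25} = 12 \cdot \frac{1}{25} = \frac{12}{25}$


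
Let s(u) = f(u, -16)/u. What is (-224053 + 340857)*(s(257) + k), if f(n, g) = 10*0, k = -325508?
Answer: -38020636432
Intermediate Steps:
f(n, g) = 0
s(u) = 0 (s(u) = 0/u = 0)
(-224053 + 340857)*(s(257) + k) = (-224053 + 340857)*(0 - 325508) = 116804*(-325508) = -38020636432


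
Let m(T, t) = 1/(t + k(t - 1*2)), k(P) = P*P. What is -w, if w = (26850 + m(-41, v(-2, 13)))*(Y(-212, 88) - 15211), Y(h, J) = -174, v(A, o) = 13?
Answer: 55353706885/134 ≈ 4.1309e+8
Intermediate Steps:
k(P) = P**2
m(T, t) = 1/(t + (-2 + t)**2) (m(T, t) = 1/(t + (t - 1*2)**2) = 1/(t + (t - 2)**2) = 1/(t + (-2 + t)**2))
w = -55353706885/134 (w = (26850 + 1/(13 + (-2 + 13)**2))*(-174 - 15211) = (26850 + 1/(13 + 11**2))*(-15385) = (26850 + 1/(13 + 121))*(-15385) = (26850 + 1/134)*(-15385) = (3597901/134)*(-15385) = -55353706885/134 ≈ -4.1309e+8)
-w = -1*(-55353706885/134) = 55353706885/134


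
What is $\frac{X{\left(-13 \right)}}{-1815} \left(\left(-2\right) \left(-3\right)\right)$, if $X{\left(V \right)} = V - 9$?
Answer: $\frac{4}{55} \approx 0.072727$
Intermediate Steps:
$X{\left(V \right)} = -9 + V$ ($X{\left(V \right)} = V - 9 = -9 + V$)
$\frac{X{\left(-13 \right)}}{-1815} \left(\left(-2\right) \left(-3\right)\right) = \frac{-9 - 13}{-1815} \left(\left(-2\right) \left(-3\right)\right) = \left(-22\right) \left(- \frac{1}{1815}\right) 6 = \frac{2}{165} \cdot 6 = \frac{4}{55}$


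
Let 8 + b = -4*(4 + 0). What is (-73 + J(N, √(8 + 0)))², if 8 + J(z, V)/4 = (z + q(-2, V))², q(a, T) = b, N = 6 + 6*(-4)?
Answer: 48316401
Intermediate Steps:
N = -18 (N = 6 - 24 = -18)
b = -24 (b = -8 - 4*(4 + 0) = -8 - 4*4 = -8 - 16 = -24)
q(a, T) = -24
J(z, V) = -32 + 4*(-24 + z)² (J(z, V) = -32 + 4*(z - 24)² = -32 + 4*(-24 + z)²)
(-73 + J(N, √(8 + 0)))² = (-73 + (-32 + 4*(-24 - 18)²))² = (-73 + (-32 + 4*(-42)²))² = (-73 + (-32 + 4*1764))² = (-73 + (-32 + 7056))² = (-73 + 7024)² = 6951² = 48316401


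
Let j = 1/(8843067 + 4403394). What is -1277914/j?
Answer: -16927837962354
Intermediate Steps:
j = 1/13246461 ≈ 7.5492e-8
-1277914/j = -1277914/1/13246461 = -1277914*13246461 = -16927837962354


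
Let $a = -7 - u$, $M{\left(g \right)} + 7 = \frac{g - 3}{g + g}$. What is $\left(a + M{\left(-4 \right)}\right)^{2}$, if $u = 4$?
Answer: $\frac{18769}{64} \approx 293.27$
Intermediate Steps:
$M{\left(g \right)} = -7 + \frac{-3 + g}{2 g}$ ($M{\left(g \right)} = -7 + \frac{g - 3}{g + g} = -7 + \frac{-3 + g}{2 g}$)
$a = -11$ ($a = -7 - 4 = -11$)
$\left(a + M{\left(-4 \right)}\right)^{2} = \left(-11 + \frac{-3 - -52}{2 \left(-4\right)}\right)^{2} = \left(-11 + \frac{1}{2} \left(- \frac{1}{4}\right) \left(-3 + 52\right)\right)^{2} = \left(-11 + \frac{1}{2} \left(- \frac{1}{4}\right) 49\right)^{2} = \left(-11 - \frac{49}{8}\right)^{2} = \left(- \frac{137}{8}\right)^{2} = \frac{18769}{64}$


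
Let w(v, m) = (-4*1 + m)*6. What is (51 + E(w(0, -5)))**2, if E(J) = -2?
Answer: 2401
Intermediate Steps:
w(v, m) = -24 + 6*m (w(v, m) = (-4 + m)*6 = -24 + 6*m)
(51 + E(w(0, -5)))**2 = (51 - 2)**2 = 49**2 = 2401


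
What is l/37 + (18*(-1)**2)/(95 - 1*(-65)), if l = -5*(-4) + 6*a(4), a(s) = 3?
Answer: 3373/2960 ≈ 1.1395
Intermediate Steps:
l = 38 (l = -5*(-4) + 6*3 = 20 + 18 = 38)
l/37 + (18*(-1)**2)/(95 - 1*(-65)) = 38/37 + (18*(-1)**2)/(95 - 1*(-65)) = 38*(1/37) + (18*1)/(95 + 65) = 38/37 + 18/160 = 38/37 + 18*(1/160) = 38/37 + 9/80 = 3373/2960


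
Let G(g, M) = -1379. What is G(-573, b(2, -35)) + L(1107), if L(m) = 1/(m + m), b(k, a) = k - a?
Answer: -3053105/2214 ≈ -1379.0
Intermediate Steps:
L(m) = 1/(2*m)
G(-573, b(2, -35)) + L(1107) = -1379 + (1/2)/1107 = -1379 + (1/2)*(1/1107) = -1379 + 1/2214 = -3053105/2214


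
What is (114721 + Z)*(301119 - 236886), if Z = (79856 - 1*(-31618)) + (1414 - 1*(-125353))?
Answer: 22671808146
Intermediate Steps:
Z = 238241 (Z = (79856 + 31618) + (1414 + 125353) = 111474 + 126767 = 238241)
(114721 + Z)*(301119 - 236886) = (114721 + 238241)*(301119 - 236886) = 352962*64233 = 22671808146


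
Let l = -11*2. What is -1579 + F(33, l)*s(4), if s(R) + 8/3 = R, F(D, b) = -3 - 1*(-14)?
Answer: -4693/3 ≈ -1564.3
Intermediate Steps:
l = -22
F(D, b) = 11 (F(D, b) = -3 + 14 = 11)
s(R) = -8/3 + R
-1579 + F(33, l)*s(4) = -1579 + 11*(-8/3 + 4) = -1579 + 11*(4/3) = -1579 + 44/3 = -4693/3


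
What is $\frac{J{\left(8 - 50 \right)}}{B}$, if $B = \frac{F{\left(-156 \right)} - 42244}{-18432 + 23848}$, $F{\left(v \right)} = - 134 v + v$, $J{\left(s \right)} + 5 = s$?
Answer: $\frac{31819}{2687} \approx 11.842$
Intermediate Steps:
$J{\left(s \right)} = -5 + s$
$F{\left(v \right)} = - 133 v$
$B = - \frac{2687}{677}$ ($B = \frac{\left(-133\right) \left(-156\right) - 42244}{-18432 + 23848} = \frac{20748 - 42244}{5416} = \left(-21496\right) \frac{1}{5416} = - \frac{2687}{677} \approx -3.969$)
$\frac{J{\left(8 - 50 \right)}}{B} = \frac{-5 + \left(8 - 50\right)}{- \frac{2687}{677}} = \left(-5 - 42\right) \left(- \frac{677}{2687}\right) = \left(-47\right) \left(- \frac{677}{2687}\right) = \frac{31819}{2687}$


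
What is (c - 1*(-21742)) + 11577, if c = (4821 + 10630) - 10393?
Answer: 38377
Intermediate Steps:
c = 5058 (c = 15451 - 10393 = 5058)
(c - 1*(-21742)) + 11577 = (5058 - 1*(-21742)) + 11577 = (5058 + 21742) + 11577 = 26800 + 11577 = 38377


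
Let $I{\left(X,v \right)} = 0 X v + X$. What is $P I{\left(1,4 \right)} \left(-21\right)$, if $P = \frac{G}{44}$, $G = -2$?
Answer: $\frac{21}{22} \approx 0.95455$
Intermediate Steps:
$P = - \frac{1}{22}$ ($P = - \frac{2}{44} = \left(-2\right) \frac{1}{44} = - \frac{1}{22} \approx -0.045455$)
$I{\left(X,v \right)} = X$ ($I{\left(X,v \right)} = 0 v + X = 0 + X = X$)
$P I{\left(1,4 \right)} \left(-21\right) = \left(- \frac{1}{22}\right) 1 \left(-21\right) = \left(- \frac{1}{22}\right) \left(-21\right) = \frac{21}{22}$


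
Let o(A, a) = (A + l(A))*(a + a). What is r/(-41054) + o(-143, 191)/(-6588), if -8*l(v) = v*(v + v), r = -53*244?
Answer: 27500442271/90154584 ≈ 305.04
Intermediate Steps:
r = -12932
l(v) = -v**2/4 (l(v) = -v*(v + v)/8 = -v*2*v/8 = -v**2/4)
o(A, a) = 2*a*(A - A**2/4) (o(A, a) = (A - A**2/4)*(a + a) = (A - A**2/4)*(2*a) = 2*a*(A - A**2/4))
r/(-41054) + o(-143, 191)/(-6588) = -12932/(-41054) + ((1/2)*(-143)*191*(4 - 1*(-143)))/(-6588) = -12932*(-1/41054) + ((1/2)*(-143)*191*(4 + 143))*(-1/6588) = 6466/20527 + ((1/2)*(-143)*191*147)*(-1/6588) = 6466/20527 - 4015011/2*(-1/6588) = 6466/20527 + 1338337/4392 = 27500442271/90154584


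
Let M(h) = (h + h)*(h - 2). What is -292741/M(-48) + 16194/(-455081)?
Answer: -133298598221/2184388800 ≈ -61.023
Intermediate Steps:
M(h) = 2*h*(-2 + h) (M(h) = (2*h)*(-2 + h) = 2*h*(-2 + h))
-292741/M(-48) + 16194/(-455081) = -292741*(-1/(96*(-2 - 48))) + 16194/(-455081) = -292741/(2*(-48)*(-50)) + 16194*(-1/455081) = -292741/4800 - 16194/455081 = -133298598221/2184388800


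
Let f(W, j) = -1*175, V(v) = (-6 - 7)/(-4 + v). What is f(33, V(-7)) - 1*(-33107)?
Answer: 32932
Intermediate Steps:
V(v) = -13/(-4 + v)
f(W, j) = -175
f(33, V(-7)) - 1*(-33107) = -175 - 1*(-33107) = -175 + 33107 = 32932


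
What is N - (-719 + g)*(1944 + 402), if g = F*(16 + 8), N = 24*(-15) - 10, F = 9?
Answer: 1179668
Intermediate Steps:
N = -370 (N = -360 - 10 = -370)
g = 216 (g = 9*(16 + 8) = 9*24 = 216)
N - (-719 + g)*(1944 + 402) = -370 - (-719 + 216)*(1944 + 402) = -370 - (-503)*2346 = -370 - 1*(-1180038) = -370 + 1180038 = 1179668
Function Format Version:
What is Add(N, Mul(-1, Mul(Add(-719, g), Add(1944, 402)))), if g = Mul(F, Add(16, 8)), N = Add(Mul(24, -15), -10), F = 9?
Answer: 1179668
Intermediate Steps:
N = -370 (N = Add(-360, -10) = -370)
g = 216 (g = Mul(9, Add(16, 8)) = Mul(9, 24) = 216)
Add(N, Mul(-1, Mul(Add(-719, g), Add(1944, 402)))) = Add(-370, Mul(-1, Mul(Add(-719, 216), Add(1944, 402)))) = Add(-370, Mul(-1, Mul(-503, 2346))) = Add(-370, Mul(-1, -1180038)) = Add(-370, 1180038) = 1179668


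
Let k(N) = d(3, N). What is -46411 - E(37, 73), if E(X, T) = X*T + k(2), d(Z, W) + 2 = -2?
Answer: -49108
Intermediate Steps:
d(Z, W) = -4 (d(Z, W) = -2 - 2 = -4)
k(N) = -4
E(X, T) = -4 + T*X (E(X, T) = X*T - 4 = T*X - 4 = -4 + T*X)
-46411 - E(37, 73) = -46411 - (-4 + 73*37) = -46411 - (-4 + 2701) = -46411 - 1*2697 = -46411 - 2697 = -49108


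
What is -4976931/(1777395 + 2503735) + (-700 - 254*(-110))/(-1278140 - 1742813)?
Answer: -15151692616443/12933092516890 ≈ -1.1715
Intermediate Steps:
-4976931/(1777395 + 2503735) + (-700 - 254*(-110))/(-1278140 - 1742813) = -4976931/4281130 + (-700 + 27940)/(-3020953) = -4976931*1/4281130 + 27240*(-1/3020953) = -4976931/4281130 - 27240/3020953 = -15151692616443/12933092516890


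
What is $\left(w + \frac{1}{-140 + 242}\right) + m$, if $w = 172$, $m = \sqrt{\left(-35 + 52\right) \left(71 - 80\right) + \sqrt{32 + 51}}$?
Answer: $\frac{17545}{102} + \sqrt{-153 + \sqrt{83}} \approx 172.01 + 11.995 i$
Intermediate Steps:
$m = \sqrt{-153 + \sqrt{83}}$ ($m = \sqrt{17 \left(-9\right) + \sqrt{83}} = \sqrt{-153 + \sqrt{83}} \approx 11.995 i$)
$\left(w + \frac{1}{-140 + 242}\right) + m = \left(172 + \frac{1}{-140 + 242}\right) + \sqrt{-153 + \sqrt{83}} = \left(172 + \frac{1}{102}\right) + \sqrt{-153 + \sqrt{83}} = \frac{17545}{102} + \sqrt{-153 + \sqrt{83}}$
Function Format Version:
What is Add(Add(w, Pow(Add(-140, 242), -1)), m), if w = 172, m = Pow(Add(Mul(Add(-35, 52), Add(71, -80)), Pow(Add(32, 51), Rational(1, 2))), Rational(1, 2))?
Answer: Add(Rational(17545, 102), Pow(Add(-153, Pow(83, Rational(1, 2))), Rational(1, 2))) ≈ Add(172.01, Mul(11.995, I))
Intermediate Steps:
m = Pow(Add(-153, Pow(83, Rational(1, 2))), Rational(1, 2)) (m = Pow(Add(Mul(17, -9), Pow(83, Rational(1, 2))), Rational(1, 2)) = Pow(Add(-153, Pow(83, Rational(1, 2))), Rational(1, 2)) ≈ Mul(11.995, I))
Add(Add(w, Pow(Add(-140, 242), -1)), m) = Add(Add(172, Pow(Add(-140, 242), -1)), Pow(Add(-153, Pow(83, Rational(1, 2))), Rational(1, 2))) = Add(Add(172, Pow(102, -1)), Pow(Add(-153, Pow(83, Rational(1, 2))), Rational(1, 2))) = Add(Add(172, Rational(1, 102)), Pow(Add(-153, Pow(83, Rational(1, 2))), Rational(1, 2))) = Add(Rational(17545, 102), Pow(Add(-153, Pow(83, Rational(1, 2))), Rational(1, 2)))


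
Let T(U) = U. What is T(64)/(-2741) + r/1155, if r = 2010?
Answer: 362366/211057 ≈ 1.7169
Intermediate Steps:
T(64)/(-2741) + r/1155 = 64/(-2741) + 2010/1155 = 64*(-1/2741) + 2010*(1/1155) = -64/2741 + 134/77 = 362366/211057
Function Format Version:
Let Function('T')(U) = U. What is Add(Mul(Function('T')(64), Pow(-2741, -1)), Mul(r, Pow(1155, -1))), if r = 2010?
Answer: Rational(362366, 211057) ≈ 1.7169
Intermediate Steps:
Add(Mul(Function('T')(64), Pow(-2741, -1)), Mul(r, Pow(1155, -1))) = Add(Mul(64, Pow(-2741, -1)), Mul(2010, Pow(1155, -1))) = Add(Mul(64, Rational(-1, 2741)), Mul(2010, Rational(1, 1155))) = Add(Rational(-64, 2741), Rational(134, 77)) = Rational(362366, 211057)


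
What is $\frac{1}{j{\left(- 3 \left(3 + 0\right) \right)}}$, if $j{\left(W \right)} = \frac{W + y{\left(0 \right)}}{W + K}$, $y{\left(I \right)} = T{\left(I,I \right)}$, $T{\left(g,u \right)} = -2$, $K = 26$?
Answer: $- \frac{17}{11} \approx -1.5455$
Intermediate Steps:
$y{\left(I \right)} = -2$
$j{\left(W \right)} = \frac{-2 + W}{26 + W}$ ($j{\left(W \right)} = \frac{W - 2}{W + 26} = \frac{-2 + W}{26 + W}$)
$\frac{1}{j{\left(- 3 \left(3 + 0\right) \right)}} = \frac{1}{\frac{1}{26 - 3 \left(3 + 0\right)} \left(-2 - 3 \left(3 + 0\right)\right)} = \frac{1}{\frac{1}{26 - 9} \left(-2 - 9\right)} = \frac{1}{\frac{1}{17} \left(-11\right)} = \frac{1}{- \frac{11}{17}} = - \frac{17}{11}$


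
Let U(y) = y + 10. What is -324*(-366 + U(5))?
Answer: 113724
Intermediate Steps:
U(y) = 10 + y
-324*(-366 + U(5)) = -324*(-366 + (10 + 5)) = -324*(-366 + 15) = -324*(-351) = 113724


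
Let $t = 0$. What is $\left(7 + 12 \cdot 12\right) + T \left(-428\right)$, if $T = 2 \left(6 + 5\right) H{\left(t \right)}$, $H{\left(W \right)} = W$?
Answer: $151$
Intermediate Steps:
$T = 0$ ($T = 2 \left(6 + 5\right) 0 = 2 \cdot 11 \cdot 0 = 22 \cdot 0 = 0$)
$\left(7 + 12 \cdot 12\right) + T \left(-428\right) = \left(7 + 12 \cdot 12\right) + 0 \left(-428\right) = \left(7 + 144\right) + 0 = 151 + 0 = 151$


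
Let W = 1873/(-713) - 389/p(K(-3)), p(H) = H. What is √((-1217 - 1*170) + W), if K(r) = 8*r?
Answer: I*√100541295042/8556 ≈ 37.06*I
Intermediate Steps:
W = 232405/17112 (W = 1873/(-713) - 389/(8*(-3)) = 1873*(-1/713) - 389/(-24) = -1873/713 - 389*(-1/24) = -1873/713 + 389/24 = 232405/17112 ≈ 13.581)
√((-1217 - 1*170) + W) = √((-1217 - 1*170) + 232405/17112) = √((-1217 - 170) + 232405/17112) = √(-1387 + 232405/17112) = √(-23501939/17112) = I*√100541295042/8556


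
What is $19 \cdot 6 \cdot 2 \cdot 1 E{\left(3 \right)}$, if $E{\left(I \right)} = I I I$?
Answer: $6156$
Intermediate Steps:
$E{\left(I \right)} = I^{3}$ ($E{\left(I \right)} = I^{2} I = I^{3}$)
$19 \cdot 6 \cdot 2 \cdot 1 E{\left(3 \right)} = 19 \cdot 6 \cdot 2 \cdot 1 \cdot 3^{3} = 19 \cdot 12 \cdot 1 \cdot 27 = 19 \cdot 12 \cdot 27 = 228 \cdot 27 = 6156$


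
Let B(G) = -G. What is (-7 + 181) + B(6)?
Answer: 168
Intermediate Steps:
(-7 + 181) + B(6) = (-7 + 181) - 1*6 = 174 - 6 = 168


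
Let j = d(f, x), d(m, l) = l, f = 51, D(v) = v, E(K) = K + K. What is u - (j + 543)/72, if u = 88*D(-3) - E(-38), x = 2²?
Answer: -14083/72 ≈ -195.60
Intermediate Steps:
E(K) = 2*K
x = 4
j = 4
u = -188 (u = 88*(-3) - 2*(-38) = -264 - 1*(-76) = -264 + 76 = -188)
u - (j + 543)/72 = -188 - (4 + 543)/72 = -188 - 547/72 = -14083/72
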